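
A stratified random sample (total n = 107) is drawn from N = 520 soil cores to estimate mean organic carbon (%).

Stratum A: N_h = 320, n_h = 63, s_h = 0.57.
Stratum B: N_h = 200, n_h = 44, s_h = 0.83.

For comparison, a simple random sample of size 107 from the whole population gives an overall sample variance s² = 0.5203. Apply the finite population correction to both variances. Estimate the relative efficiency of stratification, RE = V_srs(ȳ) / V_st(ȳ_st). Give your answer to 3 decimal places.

V̂(ȳ_st) = Σ W_h² (1 − n_h/N_h) s_h²/n_h, with W_h = N_h/N and N = 520:
  stratum A: (320/520)²·(1 − 63/320)·0.57²/63 = 0.0015685
  stratum B: (200/520)²·(1 − 44/200)·0.83²/44 = 0.00180656
V_st = 0.00337506
V_srs = (1 − 107/520)·0.5203/107 = 0.00386204
Relative efficiency = V_srs / V_st = 0.00386204/0.00337506 = 1.1443

RE ≈ 1.144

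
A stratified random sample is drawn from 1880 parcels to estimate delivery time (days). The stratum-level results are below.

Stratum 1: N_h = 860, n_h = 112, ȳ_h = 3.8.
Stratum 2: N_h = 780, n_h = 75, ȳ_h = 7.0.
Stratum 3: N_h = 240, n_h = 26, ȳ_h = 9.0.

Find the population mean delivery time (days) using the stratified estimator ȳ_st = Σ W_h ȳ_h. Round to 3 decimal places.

N = Σ N_h = 1880. Stratum weights W_h = N_h/N.
ȳ_st = (860·3.8 + 780·7.0 + 240·9.0) / 1880 = 5.79149

ȳ_st ≈ 5.791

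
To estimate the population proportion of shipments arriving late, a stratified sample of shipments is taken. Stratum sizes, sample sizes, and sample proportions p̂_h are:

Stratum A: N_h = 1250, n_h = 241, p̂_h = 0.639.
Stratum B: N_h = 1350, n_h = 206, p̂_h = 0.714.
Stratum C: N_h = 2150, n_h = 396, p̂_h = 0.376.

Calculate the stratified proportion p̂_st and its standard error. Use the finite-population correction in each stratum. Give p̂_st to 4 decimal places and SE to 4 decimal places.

N = 4750; stratum weights W_h = N_h/N.
p̂_st = Σ W_h p̂_h = (1250·0.639 + 1350·0.714 + 2150·0.376)/4750 = 0.54127
V̂(p̂_st) = Σ W_h² (1 − n_h/N_h) p̂_h(1−p̂_h)/(n_h−1):
  stratum A: (1250/4750)²·(1 − 241/1250)·0.639·0.361/240 = 5.37293e-05
  stratum B: (1350/4750)²·(1 − 206/1350)·0.714·0.286/205 = 6.81841e-05
  stratum C: (2150/4750)²·(1 − 396/2150)·0.376·0.624/395 = 9.92787e-05
V̂(p̂_st) = 0.000221192; SE = √V̂ = 0.0148725

p̂_st ≈ 0.5413, SE ≈ 0.0149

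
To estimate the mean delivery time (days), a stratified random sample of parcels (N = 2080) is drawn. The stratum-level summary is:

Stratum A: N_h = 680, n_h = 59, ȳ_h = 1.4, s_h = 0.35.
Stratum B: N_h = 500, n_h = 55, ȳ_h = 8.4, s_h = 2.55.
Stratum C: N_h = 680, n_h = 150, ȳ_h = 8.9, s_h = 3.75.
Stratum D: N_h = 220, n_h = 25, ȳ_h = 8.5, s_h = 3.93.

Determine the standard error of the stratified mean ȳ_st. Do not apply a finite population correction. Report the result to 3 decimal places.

V̂(ȳ_st) = Σ W_h² s_h²/n_h, with W_h = N_h/N and N = 2080:
  stratum A: (680/2080)²·0.35²/59 = 0.000221909
  stratum B: (500/2080)²·2.55²/55 = 0.00683173
  stratum C: (680/2080)²·3.75²/150 = 0.0100199
  stratum D: (220/2080)²·3.93²/25 = 0.00691136
V̂(ȳ_st) = 0.0239849
SE(ȳ_st) = √0.0239849 = 0.154871

SE(ȳ_st) ≈ 0.155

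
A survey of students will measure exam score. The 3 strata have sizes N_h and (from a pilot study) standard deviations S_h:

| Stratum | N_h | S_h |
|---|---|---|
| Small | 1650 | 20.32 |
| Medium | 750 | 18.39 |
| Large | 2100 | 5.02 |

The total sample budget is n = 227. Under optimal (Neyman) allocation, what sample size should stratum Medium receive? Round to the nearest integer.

54

Neyman allocation: n_h = n · N_h S_h / Σ N_i S_i, with n = 227.
  stratum Small: N_h·S_h = 1650·20.32 = 33528.00
  stratum Medium: N_h·S_h = 750·18.39 = 13792.50
  stratum Large: N_h·S_h = 2100·5.02 = 10542.00
Σ N_h S_h = 57862.50
n for stratum Medium = 227·13792.50/57862.50 = 54.109 → 54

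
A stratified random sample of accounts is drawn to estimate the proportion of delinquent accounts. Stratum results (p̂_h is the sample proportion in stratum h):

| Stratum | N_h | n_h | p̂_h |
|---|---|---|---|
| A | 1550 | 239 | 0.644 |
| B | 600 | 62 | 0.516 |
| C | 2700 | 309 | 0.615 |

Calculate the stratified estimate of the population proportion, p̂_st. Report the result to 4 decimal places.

p̂_st ≈ 0.6120

N = 4850; stratum weights W_h = N_h/N.
p̂_st = Σ W_h p̂_h = (1550·0.644 + 600·0.516 + 2700·0.615)/4850 = 0.61202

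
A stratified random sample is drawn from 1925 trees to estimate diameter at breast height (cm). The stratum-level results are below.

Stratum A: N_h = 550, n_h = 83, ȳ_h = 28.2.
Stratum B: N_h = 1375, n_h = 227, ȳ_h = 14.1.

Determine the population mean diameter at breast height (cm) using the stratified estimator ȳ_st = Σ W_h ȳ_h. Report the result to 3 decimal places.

N = Σ N_h = 1925. Stratum weights W_h = N_h/N.
ȳ_st = (550·28.2 + 1375·14.1) / 1925 = 18.12857

ȳ_st ≈ 18.129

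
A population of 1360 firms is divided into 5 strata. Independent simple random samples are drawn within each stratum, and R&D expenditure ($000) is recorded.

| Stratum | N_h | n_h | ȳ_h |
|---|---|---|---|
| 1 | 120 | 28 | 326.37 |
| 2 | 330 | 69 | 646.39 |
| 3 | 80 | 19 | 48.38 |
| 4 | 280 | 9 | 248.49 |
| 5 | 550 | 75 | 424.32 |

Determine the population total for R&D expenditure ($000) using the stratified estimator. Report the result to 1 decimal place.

τ̂_st ≈ 559296.7

τ̂_st = Σ N_h ȳ_h = 120·326.37 + 330·646.39 + 80·48.38 + 280·248.49 + 550·424.32 = 559296.7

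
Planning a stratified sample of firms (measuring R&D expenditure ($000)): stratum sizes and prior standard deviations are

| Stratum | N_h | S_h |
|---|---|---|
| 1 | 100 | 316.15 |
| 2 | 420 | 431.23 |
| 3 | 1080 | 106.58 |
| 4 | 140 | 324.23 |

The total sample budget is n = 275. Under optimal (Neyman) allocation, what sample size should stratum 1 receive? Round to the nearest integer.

23

Neyman allocation: n_h = n · N_h S_h / Σ N_i S_i, with n = 275.
  stratum 1: N_h·S_h = 100·316.15 = 31615.00
  stratum 2: N_h·S_h = 420·431.23 = 181116.60
  stratum 3: N_h·S_h = 1080·106.58 = 115106.40
  stratum 4: N_h·S_h = 140·324.23 = 45392.20
Σ N_h S_h = 373230.20
n for stratum 1 = 275·31615.00/373230.20 = 23.294 → 23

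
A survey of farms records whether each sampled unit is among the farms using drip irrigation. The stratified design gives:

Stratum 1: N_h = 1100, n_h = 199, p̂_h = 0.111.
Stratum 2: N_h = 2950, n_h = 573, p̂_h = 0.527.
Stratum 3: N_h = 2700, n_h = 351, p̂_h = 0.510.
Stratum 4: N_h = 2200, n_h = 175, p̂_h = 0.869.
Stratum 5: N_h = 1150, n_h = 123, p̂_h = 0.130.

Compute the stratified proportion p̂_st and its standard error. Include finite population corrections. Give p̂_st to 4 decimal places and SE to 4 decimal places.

p̂_st ≈ 0.5064, SE ≈ 0.0109

N = 10100; stratum weights W_h = N_h/N.
p̂_st = Σ W_h p̂_h = (1100·0.111 + 2950·0.527 + 2700·0.510 + 2200·0.869 + 1150·0.130)/10100 = 0.50644
V̂(p̂_st) = Σ W_h² (1 − n_h/N_h) p̂_h(1−p̂_h)/(n_h−1):
  stratum 1: (1100/10100)²·(1 − 199/1100)·0.111·0.889/198 = 4.84211e-06
  stratum 2: (2950/10100)²·(1 − 573/2950)·0.527·0.473/572 = 2.9956e-05
  stratum 3: (2700/10100)²·(1 − 351/2700)·0.510·0.490/350 = 4.43917e-05
  stratum 4: (2200/10100)²·(1 − 175/2200)·0.869·0.131/174 = 2.85724e-05
  stratum 5: (1150/10100)²·(1 − 123/1150)·0.130·0.870/122 = 1.07332e-05
V̂(p̂_st) = 0.000118495; SE = √V̂ = 0.0108856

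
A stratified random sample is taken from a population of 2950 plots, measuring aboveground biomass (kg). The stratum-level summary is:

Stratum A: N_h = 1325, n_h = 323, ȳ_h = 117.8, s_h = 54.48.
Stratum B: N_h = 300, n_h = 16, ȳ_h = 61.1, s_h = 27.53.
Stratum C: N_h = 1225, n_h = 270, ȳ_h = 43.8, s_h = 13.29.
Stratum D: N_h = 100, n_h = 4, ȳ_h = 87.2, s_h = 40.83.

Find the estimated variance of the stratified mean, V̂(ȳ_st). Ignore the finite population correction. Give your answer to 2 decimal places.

V̂(ȳ_st) = Σ W_h² s_h²/n_h, with W_h = N_h/N and N = 2950:
  stratum A: (1325/2950)²·54.48²/323 = 1.85379
  stratum B: (300/2950)²·27.53²/16 = 0.489881
  stratum C: (1225/2950)²·13.29²/270 = 0.112801
  stratum D: (100/2950)²·40.83²/4 = 0.478911
V̂(ȳ_st) = 2.93538

V̂(ȳ_st) ≈ 2.94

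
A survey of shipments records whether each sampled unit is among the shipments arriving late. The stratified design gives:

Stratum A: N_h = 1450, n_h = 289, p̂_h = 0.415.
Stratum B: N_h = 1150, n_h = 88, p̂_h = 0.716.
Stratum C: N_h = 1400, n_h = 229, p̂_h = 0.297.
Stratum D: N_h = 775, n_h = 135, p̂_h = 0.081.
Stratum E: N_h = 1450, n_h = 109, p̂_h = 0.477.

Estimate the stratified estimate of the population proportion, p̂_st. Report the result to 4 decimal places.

p̂_st ≈ 0.4169

N = 6225; stratum weights W_h = N_h/N.
p̂_st = Σ W_h p̂_h = (1450·0.415 + 1150·0.716 + 1400·0.297 + 775·0.081 + 1450·0.477)/6225 = 0.41693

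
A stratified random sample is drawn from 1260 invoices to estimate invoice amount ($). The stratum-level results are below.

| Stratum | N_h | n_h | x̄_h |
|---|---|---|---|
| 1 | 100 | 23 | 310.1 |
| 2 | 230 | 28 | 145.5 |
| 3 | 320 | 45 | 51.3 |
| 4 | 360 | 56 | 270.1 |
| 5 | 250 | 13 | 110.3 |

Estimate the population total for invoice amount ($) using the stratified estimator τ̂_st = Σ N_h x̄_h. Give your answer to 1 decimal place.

τ̂_st ≈ 205702.0

τ̂_st = Σ N_h x̄_h = 100·310.1 + 230·145.5 + 320·51.3 + 360·270.1 + 250·110.3 = 205702.0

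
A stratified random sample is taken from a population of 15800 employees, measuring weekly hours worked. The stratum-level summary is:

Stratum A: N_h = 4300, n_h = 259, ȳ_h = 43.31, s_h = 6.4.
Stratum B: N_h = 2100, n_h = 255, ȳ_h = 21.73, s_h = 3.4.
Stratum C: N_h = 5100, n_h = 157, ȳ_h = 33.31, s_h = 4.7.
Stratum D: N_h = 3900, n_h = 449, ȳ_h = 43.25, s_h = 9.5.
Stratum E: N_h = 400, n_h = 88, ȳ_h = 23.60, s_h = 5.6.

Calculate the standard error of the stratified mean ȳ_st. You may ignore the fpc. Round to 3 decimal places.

V̂(ȳ_st) = Σ W_h² s_h²/n_h, with W_h = N_h/N and N = 15800:
  stratum A: (4300/15800)²·6.4²/259 = 0.0117134
  stratum B: (2100/15800)²·3.4²/255 = 0.000800833
  stratum C: (5100/15800)²·4.7²/157 = 0.0146596
  stratum D: (3900/15800)²·9.5²/449 = 0.0122466
  stratum E: (400/15800)²·5.6²/88 = 0.000228402
V̂(ȳ_st) = 0.0396488
SE(ȳ_st) = √0.0396488 = 0.19912

SE(ȳ_st) ≈ 0.199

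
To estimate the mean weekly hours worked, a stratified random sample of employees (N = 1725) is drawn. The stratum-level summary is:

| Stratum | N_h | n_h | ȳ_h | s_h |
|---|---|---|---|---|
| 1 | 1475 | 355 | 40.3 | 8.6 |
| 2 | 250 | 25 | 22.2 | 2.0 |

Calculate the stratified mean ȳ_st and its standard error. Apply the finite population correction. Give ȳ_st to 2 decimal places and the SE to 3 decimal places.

ȳ_st ≈ 37.68, SE ≈ 0.345

ȳ_st = Σ W_h ȳ_h = (1475·40.3 + 250·22.2)/1725 = 37.67681
V̂(ȳ_st) = Σ W_h² (1 − n_h/N_h) s_h²/n_h, with W_h = N_h/N and N = 1725:
  stratum 1: (1475/1725)²·(1 − 355/1475)·8.6²/355 = 0.115665
  stratum 2: (250/1725)²·(1 − 25/250)·2.0²/25 = 0.00302457
V̂(ȳ_st) = 0.118689
SE(ȳ_st) = √0.118689 = 0.344513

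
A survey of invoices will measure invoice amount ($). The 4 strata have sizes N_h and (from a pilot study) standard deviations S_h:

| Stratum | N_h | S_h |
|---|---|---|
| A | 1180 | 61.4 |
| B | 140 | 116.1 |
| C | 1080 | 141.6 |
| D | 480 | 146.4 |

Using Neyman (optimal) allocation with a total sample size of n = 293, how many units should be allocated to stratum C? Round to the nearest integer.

144

Neyman allocation: n_h = n · N_h S_h / Σ N_i S_i, with n = 293.
  stratum A: N_h·S_h = 1180·61.4 = 72452.00
  stratum B: N_h·S_h = 140·116.1 = 16254.00
  stratum C: N_h·S_h = 1080·141.6 = 152928.00
  stratum D: N_h·S_h = 480·146.4 = 70272.00
Σ N_h S_h = 311906.00
n for stratum C = 293·152928.00/311906.00 = 143.658 → 144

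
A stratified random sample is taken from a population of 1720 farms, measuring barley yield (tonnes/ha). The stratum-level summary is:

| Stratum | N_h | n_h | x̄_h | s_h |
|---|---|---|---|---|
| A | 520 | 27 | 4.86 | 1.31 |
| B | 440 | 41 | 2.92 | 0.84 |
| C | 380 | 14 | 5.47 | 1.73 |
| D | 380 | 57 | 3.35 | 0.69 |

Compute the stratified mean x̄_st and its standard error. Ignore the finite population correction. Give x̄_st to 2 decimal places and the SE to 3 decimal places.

x̄_st ≈ 4.16, SE ≈ 0.133

x̄_st = Σ W_h x̄_h = (520·4.86 + 440·2.92 + 380·5.47 + 380·3.35)/1720 = 4.16488
V̂(x̄_st) = Σ W_h² s_h²/n_h, with W_h = N_h/N and N = 1720:
  stratum A: (520/1720)²·1.31²/27 = 0.00580936
  stratum B: (440/1720)²·0.84²/41 = 0.00112622
  stratum C: (380/1720)²·1.73²/14 = 0.0104346
  stratum D: (380/1720)²·0.69²/57 = 0.000407693
V̂(x̄_st) = 0.0177778
SE(x̄_st) = √0.0177778 = 0.133334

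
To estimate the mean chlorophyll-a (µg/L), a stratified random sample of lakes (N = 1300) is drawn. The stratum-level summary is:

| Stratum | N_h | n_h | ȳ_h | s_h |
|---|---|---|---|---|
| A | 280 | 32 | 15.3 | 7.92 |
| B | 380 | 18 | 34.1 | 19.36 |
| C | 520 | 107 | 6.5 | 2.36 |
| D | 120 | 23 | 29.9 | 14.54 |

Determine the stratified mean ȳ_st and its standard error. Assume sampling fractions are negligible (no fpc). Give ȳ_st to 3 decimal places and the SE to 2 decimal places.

ȳ_st ≈ 18.623, SE ≈ 1.40

ȳ_st = Σ W_h ȳ_h = (280·15.3 + 380·34.1 + 520·6.5 + 120·29.9)/1300 = 18.62308
V̂(ȳ_st) = Σ W_h² s_h²/n_h, with W_h = N_h/N and N = 1300:
  stratum A: (280/1300)²·7.92²/32 = 0.0909347
  stratum B: (380/1300)²·19.36²/18 = 1.77918
  stratum C: (520/1300)²·2.36²/107 = 0.00832837
  stratum D: (120/1300)²·14.54²/23 = 0.0783207
V̂(ȳ_st) = 1.95676
SE(ȳ_st) = √1.95676 = 1.39884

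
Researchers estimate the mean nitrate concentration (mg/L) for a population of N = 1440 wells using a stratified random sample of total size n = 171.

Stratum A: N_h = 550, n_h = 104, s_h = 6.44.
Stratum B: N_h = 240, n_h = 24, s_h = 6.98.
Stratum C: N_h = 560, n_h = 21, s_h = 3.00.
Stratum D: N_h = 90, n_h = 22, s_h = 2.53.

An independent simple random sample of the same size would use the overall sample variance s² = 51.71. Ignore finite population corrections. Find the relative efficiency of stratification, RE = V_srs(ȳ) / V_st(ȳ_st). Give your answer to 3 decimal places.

RE ≈ 1.675

V̂(ȳ_st) = Σ W_h² s_h²/n_h, with W_h = N_h/N and N = 1440:
  stratum A: (550/1440)²·6.44²/104 = 0.0581753
  stratum B: (240/1440)²·6.98²/24 = 0.0563894
  stratum C: (560/1440)²·3.00²/21 = 0.0648148
  stratum D: (90/1440)²·2.53²/22 = 0.00113652
V_st = 0.180516
V_srs = s²/n = 51.71/171 = 0.302398
Relative efficiency = V_srs / V_st = 0.302398/0.180516 = 1.6752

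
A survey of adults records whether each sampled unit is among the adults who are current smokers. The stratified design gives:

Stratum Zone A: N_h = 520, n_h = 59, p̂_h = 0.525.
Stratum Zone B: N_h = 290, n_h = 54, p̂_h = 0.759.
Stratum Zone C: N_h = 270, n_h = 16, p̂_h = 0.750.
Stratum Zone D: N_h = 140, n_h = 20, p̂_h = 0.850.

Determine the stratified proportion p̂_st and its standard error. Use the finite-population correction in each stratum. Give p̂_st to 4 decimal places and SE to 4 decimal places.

N = 1220; stratum weights W_h = N_h/N.
p̂_st = Σ W_h p̂_h = (520·0.525 + 290·0.759 + 270·0.750 + 140·0.850)/1220 = 0.66771
V̂(p̂_st) = Σ W_h² (1 − n_h/N_h) p̂_h(1−p̂_h)/(n_h−1):
  stratum Zone A: (520/1220)²·(1 − 59/520)·0.525·0.475/58 = 0.000692484
  stratum Zone B: (290/1220)²·(1 − 54/290)·0.759·0.241/53 = 0.000158699
  stratum Zone C: (270/1220)²·(1 − 16/270)·0.750·0.250/15 = 0.000575954
  stratum Zone D: (140/1220)²·(1 − 20/140)·0.850·0.150/19 = 7.57436e-05
V̂(p̂_st) = 0.00150288; SE = √V̂ = 0.038767

p̂_st ≈ 0.6677, SE ≈ 0.0388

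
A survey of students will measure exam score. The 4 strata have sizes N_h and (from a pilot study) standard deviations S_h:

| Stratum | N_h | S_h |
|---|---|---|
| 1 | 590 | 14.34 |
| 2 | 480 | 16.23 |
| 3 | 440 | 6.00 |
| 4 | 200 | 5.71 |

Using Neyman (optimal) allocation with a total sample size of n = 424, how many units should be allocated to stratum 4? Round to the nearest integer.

Neyman allocation: n_h = n · N_h S_h / Σ N_i S_i, with n = 424.
  stratum 1: N_h·S_h = 590·14.34 = 8460.60
  stratum 2: N_h·S_h = 480·16.23 = 7790.40
  stratum 3: N_h·S_h = 440·6.00 = 2640.00
  stratum 4: N_h·S_h = 200·5.71 = 1142.00
Σ N_h S_h = 20033.00
n for stratum 4 = 424·1142.00/20033.00 = 24.171 → 24

24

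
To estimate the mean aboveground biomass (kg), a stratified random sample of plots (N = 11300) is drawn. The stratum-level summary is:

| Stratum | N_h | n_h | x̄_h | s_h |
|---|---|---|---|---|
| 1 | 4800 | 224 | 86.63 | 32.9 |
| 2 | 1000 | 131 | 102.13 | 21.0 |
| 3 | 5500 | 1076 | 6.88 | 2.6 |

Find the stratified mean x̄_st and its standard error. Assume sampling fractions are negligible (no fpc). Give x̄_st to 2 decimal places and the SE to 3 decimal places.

x̄_st ≈ 49.19, SE ≈ 0.949

x̄_st = Σ W_h x̄_h = (4800·86.63 + 1000·102.13 + 5500·6.88)/11300 = 49.18531
V̂(x̄_st) = Σ W_h² s_h²/n_h, with W_h = N_h/N and N = 11300:
  stratum 1: (4800/11300)²·32.9²/224 = 0.871905
  stratum 2: (1000/11300)²·21.0²/131 = 0.0263639
  stratum 3: (5500/11300)²·2.6²/1076 = 0.00148834
V̂(x̄_st) = 0.899758
SE(x̄_st) = √0.899758 = 0.948556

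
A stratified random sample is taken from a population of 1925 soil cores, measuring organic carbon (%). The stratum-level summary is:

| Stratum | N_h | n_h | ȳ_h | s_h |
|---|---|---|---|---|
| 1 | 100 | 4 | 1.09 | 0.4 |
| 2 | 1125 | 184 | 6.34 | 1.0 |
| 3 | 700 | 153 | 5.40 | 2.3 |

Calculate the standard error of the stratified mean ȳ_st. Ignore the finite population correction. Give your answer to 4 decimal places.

V̂(ȳ_st) = Σ W_h² s_h²/n_h, with W_h = N_h/N and N = 1925:
  stratum 1: (100/1925)²·0.4²/4 = 0.000107944
  stratum 2: (1125/1925)²·1.0²/184 = 0.0018562
  stratum 3: (700/1925)²·2.3²/153 = 0.00457192
V̂(ȳ_st) = 0.00653607
SE(ȳ_st) = √0.00653607 = 0.080846

SE(ȳ_st) ≈ 0.0808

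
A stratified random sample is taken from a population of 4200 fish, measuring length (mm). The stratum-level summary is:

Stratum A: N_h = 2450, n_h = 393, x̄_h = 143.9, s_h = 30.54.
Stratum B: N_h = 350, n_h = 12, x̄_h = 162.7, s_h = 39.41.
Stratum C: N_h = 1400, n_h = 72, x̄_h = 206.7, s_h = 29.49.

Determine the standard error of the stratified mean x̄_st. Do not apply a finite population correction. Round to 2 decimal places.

SE(x̄_st) ≈ 1.75

V̂(x̄_st) = Σ W_h² s_h²/n_h, with W_h = N_h/N and N = 4200:
  stratum A: (2450/4200)²·30.54²/393 = 0.807568
  stratum B: (350/4200)²·39.41²/12 = 0.898813
  stratum C: (1400/4200)²·29.49²/72 = 1.34207
V̂(x̄_st) = 3.04845
SE(x̄_st) = √3.04845 = 1.74598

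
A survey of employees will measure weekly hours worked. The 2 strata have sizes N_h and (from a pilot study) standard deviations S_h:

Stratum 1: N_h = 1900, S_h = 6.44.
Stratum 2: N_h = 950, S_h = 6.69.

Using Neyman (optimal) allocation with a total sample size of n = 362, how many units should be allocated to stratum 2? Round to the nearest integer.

124

Neyman allocation: n_h = n · N_h S_h / Σ N_i S_i, with n = 362.
  stratum 1: N_h·S_h = 1900·6.44 = 12236.00
  stratum 2: N_h·S_h = 950·6.69 = 6355.50
Σ N_h S_h = 18591.50
n for stratum 2 = 362·6355.50/18591.50 = 123.750 → 124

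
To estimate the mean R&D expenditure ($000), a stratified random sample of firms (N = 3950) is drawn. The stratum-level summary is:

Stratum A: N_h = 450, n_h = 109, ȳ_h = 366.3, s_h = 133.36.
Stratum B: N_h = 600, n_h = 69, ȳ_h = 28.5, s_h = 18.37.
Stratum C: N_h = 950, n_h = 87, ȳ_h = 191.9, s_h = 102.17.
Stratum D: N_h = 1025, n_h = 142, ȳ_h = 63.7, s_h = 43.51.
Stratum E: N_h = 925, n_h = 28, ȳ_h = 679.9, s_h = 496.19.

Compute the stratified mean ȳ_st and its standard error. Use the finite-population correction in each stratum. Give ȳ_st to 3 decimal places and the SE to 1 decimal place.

ȳ_st = Σ W_h ȳ_h = (450·366.3 + 600·28.5 + 950·191.9 + 1025·63.7 + 925·679.9)/3950 = 267.95949
V̂(ȳ_st) = Σ W_h² (1 − n_h/N_h) s_h²/n_h, with W_h = N_h/N and N = 3950:
  stratum A: (450/3950)²·(1 − 109/450)·133.36²/109 = 1.60471
  stratum B: (600/3950)²·(1 − 69/600)·18.37²/69 = 0.0998667
  stratum C: (950/3950)²·(1 − 87/950)·102.17²/87 = 6.30475
  stratum D: (1025/3950)²·(1 − 142/1025)·43.51²/142 = 0.773357
  stratum E: (925/3950)²·(1 − 28/925)·496.19²/28 = 467.604
V̂(ȳ_st) = 476.386
SE(ȳ_st) = √476.386 = 21.8263

ȳ_st ≈ 267.959, SE ≈ 21.8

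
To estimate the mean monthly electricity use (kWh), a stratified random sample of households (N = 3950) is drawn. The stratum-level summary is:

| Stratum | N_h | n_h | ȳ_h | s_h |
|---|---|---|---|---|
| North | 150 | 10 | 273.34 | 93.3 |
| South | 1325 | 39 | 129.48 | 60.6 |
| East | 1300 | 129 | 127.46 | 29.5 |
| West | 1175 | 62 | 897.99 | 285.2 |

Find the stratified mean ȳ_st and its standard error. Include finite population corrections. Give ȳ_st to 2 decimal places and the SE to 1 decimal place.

ȳ_st = Σ W_h ȳ_h = (150·273.34 + 1325·129.48 + 1300·127.46 + 1175·897.99)/3950 = 362.88563
V̂(ȳ_st) = Σ W_h² (1 − n_h/N_h) s_h²/n_h, with W_h = N_h/N and N = 3950:
  stratum North: (150/3950)²·(1 − 10/150)·93.3²/10 = 1.17162
  stratum South: (1325/3950)²·(1 − 39/1325)·60.6²/39 = 10.2836
  stratum East: (1300/3950)²·(1 − 129/1300)·29.5²/129 = 0.658204
  stratum West: (1175/3950)²·(1 − 62/1175)·285.2²/62 = 109.963
V̂(ȳ_st) = 122.076
SE(ȳ_st) = √122.076 = 11.0488

ȳ_st ≈ 362.89, SE ≈ 11.0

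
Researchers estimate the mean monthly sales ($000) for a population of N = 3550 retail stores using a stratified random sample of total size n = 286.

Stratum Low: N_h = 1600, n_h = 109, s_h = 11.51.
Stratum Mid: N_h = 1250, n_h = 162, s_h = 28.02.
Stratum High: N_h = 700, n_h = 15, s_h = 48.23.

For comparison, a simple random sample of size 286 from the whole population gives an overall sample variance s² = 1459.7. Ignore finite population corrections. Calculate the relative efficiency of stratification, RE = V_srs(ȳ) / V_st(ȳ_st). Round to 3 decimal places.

V̂(ȳ_st) = Σ W_h² s_h²/n_h, with W_h = N_h/N and N = 3550:
  stratum Low: (1600/3550)²·11.51²/109 = 0.246892
  stratum Mid: (1250/3550)²·28.02²/162 = 0.600876
  stratum High: (700/3550)²·48.23²/15 = 6.02952
V_st = 6.87729
V_srs = s²/n = 1459.7/286 = 5.10385
Relative efficiency = V_srs / V_st = 5.10385/6.87729 = 0.7421

RE ≈ 0.742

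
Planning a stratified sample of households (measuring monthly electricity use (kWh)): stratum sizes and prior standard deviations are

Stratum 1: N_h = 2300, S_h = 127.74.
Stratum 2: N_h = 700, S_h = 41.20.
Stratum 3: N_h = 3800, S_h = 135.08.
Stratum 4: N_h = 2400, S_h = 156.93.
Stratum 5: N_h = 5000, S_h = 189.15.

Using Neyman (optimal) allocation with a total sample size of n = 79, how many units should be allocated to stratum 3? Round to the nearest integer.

19

Neyman allocation: n_h = n · N_h S_h / Σ N_i S_i, with n = 79.
  stratum 1: N_h·S_h = 2300·127.74 = 293802.00
  stratum 2: N_h·S_h = 700·41.20 = 28840.00
  stratum 3: N_h·S_h = 3800·135.08 = 513304.00
  stratum 4: N_h·S_h = 2400·156.93 = 376632.00
  stratum 5: N_h·S_h = 5000·189.15 = 945750.00
Σ N_h S_h = 2158328.00
n for stratum 3 = 79·513304.00/2158328.00 = 18.788 → 19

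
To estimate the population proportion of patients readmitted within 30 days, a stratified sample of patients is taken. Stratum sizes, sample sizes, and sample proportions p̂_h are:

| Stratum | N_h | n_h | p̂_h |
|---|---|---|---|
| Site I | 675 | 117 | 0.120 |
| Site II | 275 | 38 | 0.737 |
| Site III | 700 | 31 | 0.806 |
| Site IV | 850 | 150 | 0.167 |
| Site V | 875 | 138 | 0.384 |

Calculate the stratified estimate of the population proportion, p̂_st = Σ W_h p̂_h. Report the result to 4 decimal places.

p̂_st ≈ 0.3928

N = 3375; stratum weights W_h = N_h/N.
p̂_st = Σ W_h p̂_h = (675·0.120 + 275·0.737 + 700·0.806 + 850·0.167 + 875·0.384)/3375 = 0.39284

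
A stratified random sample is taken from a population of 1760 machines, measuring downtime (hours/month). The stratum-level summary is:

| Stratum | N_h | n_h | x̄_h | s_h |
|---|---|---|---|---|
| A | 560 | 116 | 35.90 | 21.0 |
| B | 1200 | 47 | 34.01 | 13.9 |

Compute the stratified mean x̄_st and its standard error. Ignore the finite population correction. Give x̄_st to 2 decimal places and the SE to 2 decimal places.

x̄_st = Σ W_h x̄_h = (560·35.90 + 1200·34.01)/1760 = 34.61136
V̂(x̄_st) = Σ W_h² s_h²/n_h, with W_h = N_h/N and N = 1760:
  stratum A: (560/1760)²·21.0²/116 = 0.384885
  stratum B: (1200/1760)²·13.9²/47 = 1.91104
V̂(x̄_st) = 2.29592
SE(x̄_st) = √2.29592 = 1.51523

x̄_st ≈ 34.61, SE ≈ 1.52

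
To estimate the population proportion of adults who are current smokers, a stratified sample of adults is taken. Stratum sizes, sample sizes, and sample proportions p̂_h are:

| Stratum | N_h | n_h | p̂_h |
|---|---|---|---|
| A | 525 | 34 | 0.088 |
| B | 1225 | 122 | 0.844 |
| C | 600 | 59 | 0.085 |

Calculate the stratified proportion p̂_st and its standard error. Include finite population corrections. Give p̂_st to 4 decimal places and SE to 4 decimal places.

p̂_st ≈ 0.4813, SE ≈ 0.0214

N = 2350; stratum weights W_h = N_h/N.
p̂_st = Σ W_h p̂_h = (525·0.088 + 1225·0.844 + 600·0.085)/2350 = 0.48132
V̂(p̂_st) = Σ W_h² (1 − n_h/N_h) p̂_h(1−p̂_h)/(n_h−1):
  stratum A: (525/2350)²·(1 − 34/525)·0.088·0.912/33 = 0.000113519
  stratum B: (1225/2350)²·(1 − 122/1225)·0.844·0.156/121 = 0.00026623
  stratum C: (600/2350)²·(1 − 59/600)·0.085·0.915/58 = 7.88179e-05
V̂(p̂_st) = 0.000458567; SE = √V̂ = 0.0214142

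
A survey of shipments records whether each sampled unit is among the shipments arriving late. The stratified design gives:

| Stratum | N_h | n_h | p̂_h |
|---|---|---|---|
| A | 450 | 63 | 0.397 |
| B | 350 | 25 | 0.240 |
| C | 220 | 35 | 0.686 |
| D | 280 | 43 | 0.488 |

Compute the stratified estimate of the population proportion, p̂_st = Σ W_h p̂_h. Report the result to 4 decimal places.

N = 1300; stratum weights W_h = N_h/N.
p̂_st = Σ W_h p̂_h = (450·0.397 + 350·0.240 + 220·0.686 + 280·0.488)/1300 = 0.42324

p̂_st ≈ 0.4232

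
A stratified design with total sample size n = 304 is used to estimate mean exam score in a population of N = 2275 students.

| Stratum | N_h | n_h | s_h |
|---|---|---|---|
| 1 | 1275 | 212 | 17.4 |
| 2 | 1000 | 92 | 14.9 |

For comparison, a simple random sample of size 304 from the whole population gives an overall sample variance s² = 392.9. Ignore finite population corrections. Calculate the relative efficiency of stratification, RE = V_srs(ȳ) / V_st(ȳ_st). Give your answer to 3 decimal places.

RE ≈ 1.413

V̂(ȳ_st) = Σ W_h² s_h²/n_h, with W_h = N_h/N and N = 2275:
  stratum 1: (1275/2275)²·17.4²/212 = 0.44856
  stratum 2: (1000/2275)²·14.9²/92 = 0.466253
V_st = 0.914813
V_srs = s²/n = 392.9/304 = 1.29243
Relative efficiency = V_srs / V_st = 1.29243/0.914813 = 1.4128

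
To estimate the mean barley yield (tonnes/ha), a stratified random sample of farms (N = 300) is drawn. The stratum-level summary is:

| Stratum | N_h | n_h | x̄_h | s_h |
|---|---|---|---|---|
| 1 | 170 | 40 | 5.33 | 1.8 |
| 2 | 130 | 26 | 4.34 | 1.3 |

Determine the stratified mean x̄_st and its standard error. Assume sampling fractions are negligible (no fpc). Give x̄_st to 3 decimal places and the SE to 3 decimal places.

x̄_st = Σ W_h x̄_h = (170·5.33 + 130·4.34)/300 = 4.90100
V̂(x̄_st) = Σ W_h² s_h²/n_h, with W_h = N_h/N and N = 300:
  stratum 1: (170/300)²·1.8²/40 = 0.02601
  stratum 2: (130/300)²·1.3²/26 = 0.0122056
V̂(x̄_st) = 0.0382156
SE(x̄_st) = √0.0382156 = 0.195488

x̄_st ≈ 4.901, SE ≈ 0.195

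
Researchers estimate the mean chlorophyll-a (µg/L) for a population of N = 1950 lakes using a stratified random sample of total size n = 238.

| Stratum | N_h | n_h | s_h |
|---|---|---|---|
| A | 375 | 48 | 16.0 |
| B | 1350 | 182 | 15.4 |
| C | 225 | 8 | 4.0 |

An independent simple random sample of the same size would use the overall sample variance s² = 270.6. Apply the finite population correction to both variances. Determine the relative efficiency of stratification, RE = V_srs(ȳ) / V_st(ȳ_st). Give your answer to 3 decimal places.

RE ≈ 1.353

V̂(ȳ_st) = Σ W_h² (1 − n_h/N_h) s_h²/n_h, with W_h = N_h/N and N = 1950:
  stratum A: (375/1950)²·(1 − 48/375)·16.0²/48 = 0.171992
  stratum B: (1350/1950)²·(1 − 182/1350)·15.4²/182 = 0.540353
  stratum C: (225/1950)²·(1 − 8/225)·4.0²/8 = 0.0256805
V_st = 0.738025
V_srs = (1 − 238/1950)·270.6/238 = 0.998206
Relative efficiency = V_srs / V_st = 0.998206/0.738025 = 1.3525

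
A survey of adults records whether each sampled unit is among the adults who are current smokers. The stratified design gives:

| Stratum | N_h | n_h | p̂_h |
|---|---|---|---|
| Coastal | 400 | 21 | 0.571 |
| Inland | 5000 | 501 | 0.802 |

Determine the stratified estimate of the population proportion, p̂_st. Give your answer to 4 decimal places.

p̂_st ≈ 0.7849

N = 5400; stratum weights W_h = N_h/N.
p̂_st = Σ W_h p̂_h = (400·0.571 + 5000·0.802)/5400 = 0.78489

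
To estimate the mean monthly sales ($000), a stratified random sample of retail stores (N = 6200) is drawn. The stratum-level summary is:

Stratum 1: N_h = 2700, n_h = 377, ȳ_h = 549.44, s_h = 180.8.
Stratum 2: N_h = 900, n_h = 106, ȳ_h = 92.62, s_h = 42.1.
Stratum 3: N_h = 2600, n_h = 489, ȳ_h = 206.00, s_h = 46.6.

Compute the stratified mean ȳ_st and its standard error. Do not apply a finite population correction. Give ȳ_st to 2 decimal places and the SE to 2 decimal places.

ȳ_st ≈ 339.10, SE ≈ 4.19

ȳ_st = Σ W_h ȳ_h = (2700·549.44 + 900·92.62 + 2600·206.00)/6200 = 339.10419
V̂(ȳ_st) = Σ W_h² s_h²/n_h, with W_h = N_h/N and N = 6200:
  stratum 1: (2700/6200)²·180.8²/377 = 16.4437
  stratum 2: (900/6200)²·42.1²/106 = 0.352338
  stratum 3: (2600/6200)²·46.6²/489 = 0.780956
V̂(ȳ_st) = 17.577
SE(ȳ_st) = √17.577 = 4.19249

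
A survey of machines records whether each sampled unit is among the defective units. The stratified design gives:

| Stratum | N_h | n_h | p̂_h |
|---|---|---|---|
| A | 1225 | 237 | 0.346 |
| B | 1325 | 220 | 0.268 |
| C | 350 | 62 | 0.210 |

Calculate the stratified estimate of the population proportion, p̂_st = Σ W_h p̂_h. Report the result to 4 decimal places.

N = 2900; stratum weights W_h = N_h/N.
p̂_st = Σ W_h p̂_h = (1225·0.346 + 1325·0.268 + 350·0.210)/2900 = 0.29395

p̂_st ≈ 0.2939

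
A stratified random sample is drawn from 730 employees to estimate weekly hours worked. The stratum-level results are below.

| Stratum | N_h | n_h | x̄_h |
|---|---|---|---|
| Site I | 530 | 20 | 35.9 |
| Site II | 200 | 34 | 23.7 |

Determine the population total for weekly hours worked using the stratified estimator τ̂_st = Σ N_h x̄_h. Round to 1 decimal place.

τ̂_st = Σ N_h x̄_h = 530·35.9 + 200·23.7 = 23767.0

τ̂_st ≈ 23767.0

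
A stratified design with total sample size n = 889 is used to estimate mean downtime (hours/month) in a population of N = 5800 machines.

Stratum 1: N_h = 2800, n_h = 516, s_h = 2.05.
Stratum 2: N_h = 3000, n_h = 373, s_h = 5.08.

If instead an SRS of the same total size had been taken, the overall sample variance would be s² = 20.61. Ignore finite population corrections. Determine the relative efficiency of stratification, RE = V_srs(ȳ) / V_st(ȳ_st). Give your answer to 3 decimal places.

RE ≈ 1.136

V̂(ȳ_st) = Σ W_h² s_h²/n_h, with W_h = N_h/N and N = 5800:
  stratum 1: (2800/5800)²·2.05²/516 = 0.0018981
  stratum 2: (3000/5800)²·5.08²/373 = 0.0185099
V_st = 0.020408
V_srs = s²/n = 20.61/889 = 0.0231834
Relative efficiency = V_srs / V_st = 0.0231834/0.020408 = 1.1360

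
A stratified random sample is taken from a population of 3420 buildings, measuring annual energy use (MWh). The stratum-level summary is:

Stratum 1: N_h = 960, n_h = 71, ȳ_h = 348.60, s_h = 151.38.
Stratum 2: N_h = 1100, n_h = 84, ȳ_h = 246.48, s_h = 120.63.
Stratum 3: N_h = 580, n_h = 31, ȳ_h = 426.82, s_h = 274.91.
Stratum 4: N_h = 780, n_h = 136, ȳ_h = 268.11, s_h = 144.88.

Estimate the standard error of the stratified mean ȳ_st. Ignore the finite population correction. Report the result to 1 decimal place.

SE(ȳ_st) ≈ 11.0

V̂(ȳ_st) = Σ W_h² s_h²/n_h, with W_h = N_h/N and N = 3420:
  stratum 1: (960/3420)²·151.38²/71 = 25.4313
  stratum 2: (1100/3420)²·120.63²/84 = 17.9211
  stratum 3: (580/3420)²·274.91²/31 = 70.117
  stratum 4: (780/3420)²·144.88²/136 = 8.02814
V̂(ȳ_st) = 121.498
SE(ȳ_st) = √121.498 = 11.0226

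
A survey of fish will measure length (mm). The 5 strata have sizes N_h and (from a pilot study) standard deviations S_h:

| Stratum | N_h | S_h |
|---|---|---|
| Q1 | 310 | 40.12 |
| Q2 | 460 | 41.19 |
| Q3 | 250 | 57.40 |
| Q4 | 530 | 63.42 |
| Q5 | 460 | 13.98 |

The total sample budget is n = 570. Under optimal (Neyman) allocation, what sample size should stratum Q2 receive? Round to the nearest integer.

Neyman allocation: n_h = n · N_h S_h / Σ N_i S_i, with n = 570.
  stratum Q1: N_h·S_h = 310·40.12 = 12437.20
  stratum Q2: N_h·S_h = 460·41.19 = 18947.40
  stratum Q3: N_h·S_h = 250·57.40 = 14350.00
  stratum Q4: N_h·S_h = 530·63.42 = 33612.60
  stratum Q5: N_h·S_h = 460·13.98 = 6430.80
Σ N_h S_h = 85778.00
n for stratum Q2 = 570·18947.40/85778.00 = 125.907 → 126

126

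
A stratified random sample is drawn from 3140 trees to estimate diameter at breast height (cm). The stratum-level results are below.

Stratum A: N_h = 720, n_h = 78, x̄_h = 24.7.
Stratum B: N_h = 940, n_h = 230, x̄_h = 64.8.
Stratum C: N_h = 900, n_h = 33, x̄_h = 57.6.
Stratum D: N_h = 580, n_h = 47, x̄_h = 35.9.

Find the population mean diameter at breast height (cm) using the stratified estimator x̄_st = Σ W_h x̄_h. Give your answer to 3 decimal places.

x̄_st ≈ 48.203

N = Σ N_h = 3140. Stratum weights W_h = N_h/N.
x̄_st = (720·24.7 + 940·64.8 + 900·57.6 + 580·35.9) / 3140 = 48.20318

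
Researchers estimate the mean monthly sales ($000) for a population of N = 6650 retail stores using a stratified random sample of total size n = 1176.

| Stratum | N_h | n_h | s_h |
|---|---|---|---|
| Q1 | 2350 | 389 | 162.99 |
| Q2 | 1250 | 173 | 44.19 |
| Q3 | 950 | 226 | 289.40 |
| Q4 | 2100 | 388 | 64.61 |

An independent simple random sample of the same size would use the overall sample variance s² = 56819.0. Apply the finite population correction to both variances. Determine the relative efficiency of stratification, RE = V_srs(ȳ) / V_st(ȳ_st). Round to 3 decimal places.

V̂(ȳ_st) = Σ W_h² (1 − n_h/N_h) s_h²/n_h, with W_h = N_h/N and N = 6650:
  stratum Q1: (2350/6650)²·(1 − 389/2350)·162.99²/389 = 7.11663
  stratum Q2: (1250/6650)²·(1 − 173/1250)·44.19²/173 = 0.343625
  stratum Q3: (950/6650)²·(1 − 226/950)·289.40²/226 = 5.76378
  stratum Q4: (2100/6650)²·(1 − 388/2100)·64.61²/388 = 0.874677
V_st = 14.0987
V_srs = (1 − 1176/6650)·56819.0/1176 = 39.7713
Relative efficiency = V_srs / V_st = 39.7713/14.0987 = 2.8209

RE ≈ 2.821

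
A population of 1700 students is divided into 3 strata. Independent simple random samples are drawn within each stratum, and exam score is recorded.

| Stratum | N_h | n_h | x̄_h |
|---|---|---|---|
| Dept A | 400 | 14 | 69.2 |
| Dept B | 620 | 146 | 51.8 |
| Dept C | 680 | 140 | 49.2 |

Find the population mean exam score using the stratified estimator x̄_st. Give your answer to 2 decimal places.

x̄_st ≈ 54.85

N = Σ N_h = 1700. Stratum weights W_h = N_h/N.
x̄_st = (400·69.2 + 620·51.8 + 680·49.2) / 1700 = 54.8541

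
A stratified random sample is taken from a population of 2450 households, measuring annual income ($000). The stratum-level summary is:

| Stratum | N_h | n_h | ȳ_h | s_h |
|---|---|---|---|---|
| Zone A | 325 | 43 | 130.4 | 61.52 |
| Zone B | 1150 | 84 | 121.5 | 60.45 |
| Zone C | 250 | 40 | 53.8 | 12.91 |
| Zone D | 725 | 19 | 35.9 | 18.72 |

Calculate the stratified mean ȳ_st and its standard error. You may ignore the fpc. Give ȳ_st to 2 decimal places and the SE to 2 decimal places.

ȳ_st ≈ 90.44, SE ≈ 3.58

ȳ_st = Σ W_h ȳ_h = (325·130.4 + 1150·121.5 + 250·53.8 + 725·35.9)/2450 = 90.44184
V̂(ȳ_st) = Σ W_h² s_h²/n_h, with W_h = N_h/N and N = 2450:
  stratum Zone A: (325/2450)²·61.52²/43 = 1.54881
  stratum Zone B: (1150/2450)²·60.45²/84 = 9.58466
  stratum Zone C: (250/2450)²·12.91²/40 = 0.0433851
  stratum Zone D: (725/2450)²·18.72²/19 = 1.61511
V̂(ȳ_st) = 12.792
SE(ȳ_st) = √12.792 = 3.57659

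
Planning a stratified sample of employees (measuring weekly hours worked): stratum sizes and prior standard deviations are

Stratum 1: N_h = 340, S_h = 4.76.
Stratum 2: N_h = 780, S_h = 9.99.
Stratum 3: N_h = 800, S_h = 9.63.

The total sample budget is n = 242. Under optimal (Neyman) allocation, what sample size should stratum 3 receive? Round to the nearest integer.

Neyman allocation: n_h = n · N_h S_h / Σ N_i S_i, with n = 242.
  stratum 1: N_h·S_h = 340·4.76 = 1618.40
  stratum 2: N_h·S_h = 780·9.99 = 7792.20
  stratum 3: N_h·S_h = 800·9.63 = 7704.00
Σ N_h S_h = 17114.60
n for stratum 3 = 242·7704.00/17114.60 = 108.934 → 109

109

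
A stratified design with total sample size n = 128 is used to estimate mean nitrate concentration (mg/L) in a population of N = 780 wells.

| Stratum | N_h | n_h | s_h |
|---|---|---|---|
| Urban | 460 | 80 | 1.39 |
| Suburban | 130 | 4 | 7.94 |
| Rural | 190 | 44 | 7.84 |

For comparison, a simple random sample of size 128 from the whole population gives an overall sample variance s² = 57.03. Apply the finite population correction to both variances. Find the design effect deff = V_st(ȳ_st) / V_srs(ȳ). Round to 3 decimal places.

deff ≈ 1.329

V̂(ȳ_st) = Σ W_h² (1 − n_h/N_h) s_h²/n_h, with W_h = N_h/N and N = 780:
  stratum Urban: (460/780)²·(1 − 80/460)·1.39²/80 = 0.00693892
  stratum Suburban: (130/780)²·(1 − 4/130)·7.94²/4 = 0.424332
  stratum Rural: (190/780)²·(1 − 44/190)·7.84²/44 = 0.0636937
V_st = 0.494965
V_srs = (1 − 128/780)·57.03/128 = 0.372431
deff = V_st / V_srs = 0.494965/0.372431 = 1.3290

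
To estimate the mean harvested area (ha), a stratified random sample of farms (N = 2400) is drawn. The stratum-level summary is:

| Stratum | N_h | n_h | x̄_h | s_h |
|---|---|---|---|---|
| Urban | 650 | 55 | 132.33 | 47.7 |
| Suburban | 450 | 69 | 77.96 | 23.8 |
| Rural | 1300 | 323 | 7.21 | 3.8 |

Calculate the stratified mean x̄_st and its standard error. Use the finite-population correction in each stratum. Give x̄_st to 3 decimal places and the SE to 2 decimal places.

x̄_st ≈ 54.362, SE ≈ 1.74

x̄_st = Σ W_h x̄_h = (650·132.33 + 450·77.96 + 1300·7.21)/2400 = 54.36229
V̂(x̄_st) = Σ W_h² (1 − n_h/N_h) s_h²/n_h, with W_h = N_h/N and N = 2400:
  stratum Urban: (650/2400)²·(1 − 55/650)·47.7²/55 = 2.77768
  stratum Suburban: (450/2400)²·(1 − 69/450)·23.8²/69 = 0.244354
  stratum Rural: (1300/2400)²·(1 − 323/1300)·3.8²/323 = 0.0098578
V̂(x̄_st) = 3.03189
SE(x̄_st) = √3.03189 = 1.74123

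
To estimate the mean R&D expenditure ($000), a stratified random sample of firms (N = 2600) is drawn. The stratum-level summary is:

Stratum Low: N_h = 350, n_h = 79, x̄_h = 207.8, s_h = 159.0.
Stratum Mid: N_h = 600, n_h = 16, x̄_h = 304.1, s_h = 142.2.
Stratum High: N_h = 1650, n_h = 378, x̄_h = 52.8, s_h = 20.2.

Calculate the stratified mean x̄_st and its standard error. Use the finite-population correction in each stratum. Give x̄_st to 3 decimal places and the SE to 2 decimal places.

x̄_st = Σ W_h x̄_h = (350·207.8 + 600·304.1 + 1650·52.8)/2600 = 131.65769
V̂(x̄_st) = Σ W_h² (1 − n_h/N_h) s_h²/n_h, with W_h = N_h/N and N = 2600:
  stratum Low: (350/2600)²·(1 − 79/350)·159.0²/79 = 4.49012
  stratum Mid: (600/2600)²·(1 − 16/600)·142.2²/16 = 65.5083
  stratum High: (1650/2600)²·(1 − 378/1650)·20.2²/378 = 0.335147
V̂(x̄_st) = 70.3336
SE(x̄_st) = √70.3336 = 8.38651

x̄_st ≈ 131.658, SE ≈ 8.39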